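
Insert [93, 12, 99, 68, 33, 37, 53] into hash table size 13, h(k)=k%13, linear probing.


Insert 93: h=2 -> slot 2
Insert 12: h=12 -> slot 12
Insert 99: h=8 -> slot 8
Insert 68: h=3 -> slot 3
Insert 33: h=7 -> slot 7
Insert 37: h=11 -> slot 11
Insert 53: h=1 -> slot 1

Table: [None, 53, 93, 68, None, None, None, 33, 99, None, None, 37, 12]


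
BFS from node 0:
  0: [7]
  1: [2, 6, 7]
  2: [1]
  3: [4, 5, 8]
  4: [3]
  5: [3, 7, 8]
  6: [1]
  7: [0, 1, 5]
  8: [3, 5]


Visit 0, enqueue [7]
Visit 7, enqueue [1, 5]
Visit 1, enqueue [2, 6]
Visit 5, enqueue [3, 8]
Visit 2, enqueue []
Visit 6, enqueue []
Visit 3, enqueue [4]
Visit 8, enqueue []
Visit 4, enqueue []

BFS order: [0, 7, 1, 5, 2, 6, 3, 8, 4]


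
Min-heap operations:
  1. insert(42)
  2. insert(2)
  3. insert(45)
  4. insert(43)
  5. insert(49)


insert(42) -> [42]
insert(2) -> [2, 42]
insert(45) -> [2, 42, 45]
insert(43) -> [2, 42, 45, 43]
insert(49) -> [2, 42, 45, 43, 49]

Final heap: [2, 42, 45, 43, 49]


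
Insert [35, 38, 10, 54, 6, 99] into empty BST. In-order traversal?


Insert 35: root
Insert 38: R from 35
Insert 10: L from 35
Insert 54: R from 35 -> R from 38
Insert 6: L from 35 -> L from 10
Insert 99: R from 35 -> R from 38 -> R from 54

In-order: [6, 10, 35, 38, 54, 99]


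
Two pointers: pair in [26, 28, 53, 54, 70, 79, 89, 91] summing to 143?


lo=0(26)+hi=7(91)=117
lo=1(28)+hi=7(91)=119
lo=2(53)+hi=7(91)=144
lo=2(53)+hi=6(89)=142
lo=3(54)+hi=6(89)=143

Yes: 54+89=143


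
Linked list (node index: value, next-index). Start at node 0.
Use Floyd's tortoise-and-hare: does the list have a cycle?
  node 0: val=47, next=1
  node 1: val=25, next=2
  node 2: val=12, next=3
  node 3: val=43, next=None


Floyd's tortoise (slow, +1) and hare (fast, +2):
  init: slow=0, fast=0
  step 1: slow=1, fast=2
  step 2: fast 2->3->None, no cycle

Cycle: no


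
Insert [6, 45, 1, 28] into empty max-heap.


Insert 6: [6]
Insert 45: [45, 6]
Insert 1: [45, 6, 1]
Insert 28: [45, 28, 1, 6]

Final heap: [45, 28, 1, 6]


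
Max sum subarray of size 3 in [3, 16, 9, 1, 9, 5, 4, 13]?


[0:3]: 28
[1:4]: 26
[2:5]: 19
[3:6]: 15
[4:7]: 18
[5:8]: 22

Max: 28 at [0:3]


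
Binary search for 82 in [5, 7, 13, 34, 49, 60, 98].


Step 1: lo=0, hi=6, mid=3, val=34
Step 2: lo=4, hi=6, mid=5, val=60
Step 3: lo=6, hi=6, mid=6, val=98

Not found


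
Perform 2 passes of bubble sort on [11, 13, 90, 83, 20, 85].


Initial: [11, 13, 90, 83, 20, 85]
Pass 1: [11, 13, 83, 20, 85, 90] (3 swaps)
Pass 2: [11, 13, 20, 83, 85, 90] (1 swaps)

After 2 passes: [11, 13, 20, 83, 85, 90]


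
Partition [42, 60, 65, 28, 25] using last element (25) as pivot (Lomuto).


Pivot: 25
Place pivot at 0: [25, 60, 65, 28, 42]

Partitioned: [25, 60, 65, 28, 42]


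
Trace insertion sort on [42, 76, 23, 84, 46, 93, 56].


Initial: [42, 76, 23, 84, 46, 93, 56]
Insert 76: [42, 76, 23, 84, 46, 93, 56]
Insert 23: [23, 42, 76, 84, 46, 93, 56]
Insert 84: [23, 42, 76, 84, 46, 93, 56]
Insert 46: [23, 42, 46, 76, 84, 93, 56]
Insert 93: [23, 42, 46, 76, 84, 93, 56]
Insert 56: [23, 42, 46, 56, 76, 84, 93]

Sorted: [23, 42, 46, 56, 76, 84, 93]


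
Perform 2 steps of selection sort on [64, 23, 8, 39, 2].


Initial: [64, 23, 8, 39, 2]
Step 1: min=2 at 4
  Swap: [2, 23, 8, 39, 64]
Step 2: min=8 at 2
  Swap: [2, 8, 23, 39, 64]

After 2 steps: [2, 8, 23, 39, 64]


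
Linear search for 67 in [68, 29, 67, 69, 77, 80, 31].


i=0: 68!=67
i=1: 29!=67
i=2: 67==67 found!

Found at 2, 3 comps


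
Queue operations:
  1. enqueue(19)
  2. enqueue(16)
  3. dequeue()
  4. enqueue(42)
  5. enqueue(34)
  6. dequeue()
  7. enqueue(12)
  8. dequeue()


enqueue(19) -> [19]
enqueue(16) -> [19, 16]
dequeue()->19, [16]
enqueue(42) -> [16, 42]
enqueue(34) -> [16, 42, 34]
dequeue()->16, [42, 34]
enqueue(12) -> [42, 34, 12]
dequeue()->42, [34, 12]

Final queue: [34, 12]


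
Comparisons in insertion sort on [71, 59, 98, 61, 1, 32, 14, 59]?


Algorithm: insertion sort
Input: [71, 59, 98, 61, 1, 32, 14, 59]
Sorted: [1, 14, 32, 59, 59, 61, 71, 98]

24


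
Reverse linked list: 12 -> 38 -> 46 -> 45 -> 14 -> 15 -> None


Step 1: curr=12, set curr.next=prev(None) | reversed so far: 12
Step 2: curr=38, set curr.next=prev(12) | reversed so far: 38 -> 12
Step 3: curr=46, set curr.next=prev(38) | reversed so far: 46 -> 38 -> 12
Step 4: curr=45, set curr.next=prev(46) | reversed so far: 45 -> 46 -> 38 -> 12
Step 5: curr=14, set curr.next=prev(45) | reversed so far: 14 -> 45 -> 46 -> 38 -> 12
Step 6: curr=15, set curr.next=prev(14) | reversed so far: 15 -> 14 -> 45 -> 46 -> 38 -> 12

15 -> 14 -> 45 -> 46 -> 38 -> 12 -> None


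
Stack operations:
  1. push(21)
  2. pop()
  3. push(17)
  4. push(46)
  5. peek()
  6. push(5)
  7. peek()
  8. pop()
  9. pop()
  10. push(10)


push(21) -> [21]
pop()->21, []
push(17) -> [17]
push(46) -> [17, 46]
peek()->46
push(5) -> [17, 46, 5]
peek()->5
pop()->5, [17, 46]
pop()->46, [17]
push(10) -> [17, 10]

Final stack: [17, 10]


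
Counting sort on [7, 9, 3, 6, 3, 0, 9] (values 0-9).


Input: [7, 9, 3, 6, 3, 0, 9]
Counts: [1, 0, 0, 2, 0, 0, 1, 1, 0, 2]

Sorted: [0, 3, 3, 6, 7, 9, 9]


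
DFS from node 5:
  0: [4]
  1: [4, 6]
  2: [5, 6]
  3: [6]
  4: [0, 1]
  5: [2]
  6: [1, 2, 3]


Visit 5, push [2]
Visit 2, push [6]
Visit 6, push [3, 1]
Visit 1, push [4]
Visit 4, push [0]
Visit 0, push []
Visit 3, push []

DFS order: [5, 2, 6, 1, 4, 0, 3]


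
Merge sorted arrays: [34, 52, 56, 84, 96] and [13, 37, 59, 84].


Take 13 from B
Take 34 from A
Take 37 from B
Take 52 from A
Take 56 from A
Take 59 from B
Take 84 from A
Take 84 from B

Merged: [13, 34, 37, 52, 56, 59, 84, 84, 96]


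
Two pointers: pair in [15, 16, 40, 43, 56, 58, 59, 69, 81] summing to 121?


lo=0(15)+hi=8(81)=96
lo=1(16)+hi=8(81)=97
lo=2(40)+hi=8(81)=121

Yes: 40+81=121


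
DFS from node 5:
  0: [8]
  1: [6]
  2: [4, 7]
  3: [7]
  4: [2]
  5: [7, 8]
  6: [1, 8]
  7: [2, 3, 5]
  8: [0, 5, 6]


Visit 5, push [8, 7]
Visit 7, push [3, 2]
Visit 2, push [4]
Visit 4, push []
Visit 3, push []
Visit 8, push [6, 0]
Visit 0, push []
Visit 6, push [1]
Visit 1, push []

DFS order: [5, 7, 2, 4, 3, 8, 0, 6, 1]


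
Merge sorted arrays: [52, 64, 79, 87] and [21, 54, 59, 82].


Take 21 from B
Take 52 from A
Take 54 from B
Take 59 from B
Take 64 from A
Take 79 from A
Take 82 from B

Merged: [21, 52, 54, 59, 64, 79, 82, 87]


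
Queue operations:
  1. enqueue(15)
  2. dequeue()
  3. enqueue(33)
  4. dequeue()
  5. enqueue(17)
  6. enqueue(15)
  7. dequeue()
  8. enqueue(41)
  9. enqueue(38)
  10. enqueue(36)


enqueue(15) -> [15]
dequeue()->15, []
enqueue(33) -> [33]
dequeue()->33, []
enqueue(17) -> [17]
enqueue(15) -> [17, 15]
dequeue()->17, [15]
enqueue(41) -> [15, 41]
enqueue(38) -> [15, 41, 38]
enqueue(36) -> [15, 41, 38, 36]

Final queue: [15, 41, 38, 36]


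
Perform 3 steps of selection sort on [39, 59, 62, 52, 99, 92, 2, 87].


Initial: [39, 59, 62, 52, 99, 92, 2, 87]
Step 1: min=2 at 6
  Swap: [2, 59, 62, 52, 99, 92, 39, 87]
Step 2: min=39 at 6
  Swap: [2, 39, 62, 52, 99, 92, 59, 87]
Step 3: min=52 at 3
  Swap: [2, 39, 52, 62, 99, 92, 59, 87]

After 3 steps: [2, 39, 52, 62, 99, 92, 59, 87]


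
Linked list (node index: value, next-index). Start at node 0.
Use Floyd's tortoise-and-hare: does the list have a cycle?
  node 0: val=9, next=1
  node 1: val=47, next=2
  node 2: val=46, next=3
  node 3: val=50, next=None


Floyd's tortoise (slow, +1) and hare (fast, +2):
  init: slow=0, fast=0
  step 1: slow=1, fast=2
  step 2: fast 2->3->None, no cycle

Cycle: no


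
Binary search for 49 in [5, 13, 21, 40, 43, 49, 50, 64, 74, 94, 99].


Step 1: lo=0, hi=10, mid=5, val=49

Found at index 5


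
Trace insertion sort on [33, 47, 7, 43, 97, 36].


Initial: [33, 47, 7, 43, 97, 36]
Insert 47: [33, 47, 7, 43, 97, 36]
Insert 7: [7, 33, 47, 43, 97, 36]
Insert 43: [7, 33, 43, 47, 97, 36]
Insert 97: [7, 33, 43, 47, 97, 36]
Insert 36: [7, 33, 36, 43, 47, 97]

Sorted: [7, 33, 36, 43, 47, 97]


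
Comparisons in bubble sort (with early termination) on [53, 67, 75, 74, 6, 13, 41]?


Algorithm: bubble sort (with early termination)
Input: [53, 67, 75, 74, 6, 13, 41]
Sorted: [6, 13, 41, 53, 67, 74, 75]

20


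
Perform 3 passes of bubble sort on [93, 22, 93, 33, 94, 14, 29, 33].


Initial: [93, 22, 93, 33, 94, 14, 29, 33]
Pass 1: [22, 93, 33, 93, 14, 29, 33, 94] (5 swaps)
Pass 2: [22, 33, 93, 14, 29, 33, 93, 94] (4 swaps)
Pass 3: [22, 33, 14, 29, 33, 93, 93, 94] (3 swaps)

After 3 passes: [22, 33, 14, 29, 33, 93, 93, 94]


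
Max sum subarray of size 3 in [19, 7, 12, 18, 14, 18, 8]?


[0:3]: 38
[1:4]: 37
[2:5]: 44
[3:6]: 50
[4:7]: 40

Max: 50 at [3:6]


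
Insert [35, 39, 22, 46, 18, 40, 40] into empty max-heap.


Insert 35: [35]
Insert 39: [39, 35]
Insert 22: [39, 35, 22]
Insert 46: [46, 39, 22, 35]
Insert 18: [46, 39, 22, 35, 18]
Insert 40: [46, 39, 40, 35, 18, 22]
Insert 40: [46, 39, 40, 35, 18, 22, 40]

Final heap: [46, 39, 40, 35, 18, 22, 40]


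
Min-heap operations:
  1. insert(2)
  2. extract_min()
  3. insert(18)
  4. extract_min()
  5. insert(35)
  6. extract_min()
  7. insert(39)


insert(2) -> [2]
extract_min()->2, []
insert(18) -> [18]
extract_min()->18, []
insert(35) -> [35]
extract_min()->35, []
insert(39) -> [39]

Final heap: [39]


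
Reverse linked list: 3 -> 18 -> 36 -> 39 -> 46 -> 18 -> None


Step 1: curr=3, set curr.next=prev(None) | reversed so far: 3
Step 2: curr=18, set curr.next=prev(3) | reversed so far: 18 -> 3
Step 3: curr=36, set curr.next=prev(18) | reversed so far: 36 -> 18 -> 3
Step 4: curr=39, set curr.next=prev(36) | reversed so far: 39 -> 36 -> 18 -> 3
Step 5: curr=46, set curr.next=prev(39) | reversed so far: 46 -> 39 -> 36 -> 18 -> 3
Step 6: curr=18, set curr.next=prev(46) | reversed so far: 18 -> 46 -> 39 -> 36 -> 18 -> 3

18 -> 46 -> 39 -> 36 -> 18 -> 3 -> None


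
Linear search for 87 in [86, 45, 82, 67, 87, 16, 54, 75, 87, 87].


i=0: 86!=87
i=1: 45!=87
i=2: 82!=87
i=3: 67!=87
i=4: 87==87 found!

Found at 4, 5 comps


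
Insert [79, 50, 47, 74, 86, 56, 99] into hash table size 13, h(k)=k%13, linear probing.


Insert 79: h=1 -> slot 1
Insert 50: h=11 -> slot 11
Insert 47: h=8 -> slot 8
Insert 74: h=9 -> slot 9
Insert 86: h=8, 2 probes -> slot 10
Insert 56: h=4 -> slot 4
Insert 99: h=8, 4 probes -> slot 12

Table: [None, 79, None, None, 56, None, None, None, 47, 74, 86, 50, 99]


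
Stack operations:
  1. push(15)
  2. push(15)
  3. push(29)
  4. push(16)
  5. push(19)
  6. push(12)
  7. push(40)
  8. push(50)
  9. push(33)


push(15) -> [15]
push(15) -> [15, 15]
push(29) -> [15, 15, 29]
push(16) -> [15, 15, 29, 16]
push(19) -> [15, 15, 29, 16, 19]
push(12) -> [15, 15, 29, 16, 19, 12]
push(40) -> [15, 15, 29, 16, 19, 12, 40]
push(50) -> [15, 15, 29, 16, 19, 12, 40, 50]
push(33) -> [15, 15, 29, 16, 19, 12, 40, 50, 33]

Final stack: [15, 15, 29, 16, 19, 12, 40, 50, 33]


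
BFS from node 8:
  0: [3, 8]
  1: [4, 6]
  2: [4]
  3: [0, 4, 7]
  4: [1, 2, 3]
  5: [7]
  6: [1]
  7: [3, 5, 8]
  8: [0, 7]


Visit 8, enqueue [0, 7]
Visit 0, enqueue [3]
Visit 7, enqueue [5]
Visit 3, enqueue [4]
Visit 5, enqueue []
Visit 4, enqueue [1, 2]
Visit 1, enqueue [6]
Visit 2, enqueue []
Visit 6, enqueue []

BFS order: [8, 0, 7, 3, 5, 4, 1, 2, 6]


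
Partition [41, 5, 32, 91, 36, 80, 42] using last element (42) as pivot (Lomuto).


Pivot: 42
  41 <= 42: advance i (no swap)
  5 <= 42: advance i (no swap)
  32 <= 42: advance i (no swap)
  36 <= 42: swap -> [41, 5, 32, 36, 91, 80, 42]
Place pivot at 4: [41, 5, 32, 36, 42, 80, 91]

Partitioned: [41, 5, 32, 36, 42, 80, 91]


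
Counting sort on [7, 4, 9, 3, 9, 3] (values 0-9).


Input: [7, 4, 9, 3, 9, 3]
Counts: [0, 0, 0, 2, 1, 0, 0, 1, 0, 2]

Sorted: [3, 3, 4, 7, 9, 9]


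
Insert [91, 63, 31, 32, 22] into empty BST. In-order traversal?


Insert 91: root
Insert 63: L from 91
Insert 31: L from 91 -> L from 63
Insert 32: L from 91 -> L from 63 -> R from 31
Insert 22: L from 91 -> L from 63 -> L from 31

In-order: [22, 31, 32, 63, 91]


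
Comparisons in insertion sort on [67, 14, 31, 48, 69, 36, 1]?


Algorithm: insertion sort
Input: [67, 14, 31, 48, 69, 36, 1]
Sorted: [1, 14, 31, 36, 48, 67, 69]

16


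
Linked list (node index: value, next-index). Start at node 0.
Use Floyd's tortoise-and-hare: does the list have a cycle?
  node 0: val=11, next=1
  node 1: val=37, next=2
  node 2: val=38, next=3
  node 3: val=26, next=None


Floyd's tortoise (slow, +1) and hare (fast, +2):
  init: slow=0, fast=0
  step 1: slow=1, fast=2
  step 2: fast 2->3->None, no cycle

Cycle: no


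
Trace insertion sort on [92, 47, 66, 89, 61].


Initial: [92, 47, 66, 89, 61]
Insert 47: [47, 92, 66, 89, 61]
Insert 66: [47, 66, 92, 89, 61]
Insert 89: [47, 66, 89, 92, 61]
Insert 61: [47, 61, 66, 89, 92]

Sorted: [47, 61, 66, 89, 92]


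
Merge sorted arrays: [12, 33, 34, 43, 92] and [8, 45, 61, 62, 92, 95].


Take 8 from B
Take 12 from A
Take 33 from A
Take 34 from A
Take 43 from A
Take 45 from B
Take 61 from B
Take 62 from B
Take 92 from A

Merged: [8, 12, 33, 34, 43, 45, 61, 62, 92, 92, 95]


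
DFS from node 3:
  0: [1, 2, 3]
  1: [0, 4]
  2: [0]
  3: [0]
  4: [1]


Visit 3, push [0]
Visit 0, push [2, 1]
Visit 1, push [4]
Visit 4, push []
Visit 2, push []

DFS order: [3, 0, 1, 4, 2]


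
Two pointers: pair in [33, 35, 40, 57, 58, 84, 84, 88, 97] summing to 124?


lo=0(33)+hi=8(97)=130
lo=0(33)+hi=7(88)=121
lo=1(35)+hi=7(88)=123
lo=2(40)+hi=7(88)=128
lo=2(40)+hi=6(84)=124

Yes: 40+84=124


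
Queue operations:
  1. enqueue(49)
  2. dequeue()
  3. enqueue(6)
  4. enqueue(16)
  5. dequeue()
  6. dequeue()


enqueue(49) -> [49]
dequeue()->49, []
enqueue(6) -> [6]
enqueue(16) -> [6, 16]
dequeue()->6, [16]
dequeue()->16, []

Final queue: []


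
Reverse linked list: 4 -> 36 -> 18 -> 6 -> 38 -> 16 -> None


Step 1: curr=4, set curr.next=prev(None) | reversed so far: 4
Step 2: curr=36, set curr.next=prev(4) | reversed so far: 36 -> 4
Step 3: curr=18, set curr.next=prev(36) | reversed so far: 18 -> 36 -> 4
Step 4: curr=6, set curr.next=prev(18) | reversed so far: 6 -> 18 -> 36 -> 4
Step 5: curr=38, set curr.next=prev(6) | reversed so far: 38 -> 6 -> 18 -> 36 -> 4
Step 6: curr=16, set curr.next=prev(38) | reversed so far: 16 -> 38 -> 6 -> 18 -> 36 -> 4

16 -> 38 -> 6 -> 18 -> 36 -> 4 -> None


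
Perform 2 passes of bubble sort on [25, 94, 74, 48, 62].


Initial: [25, 94, 74, 48, 62]
Pass 1: [25, 74, 48, 62, 94] (3 swaps)
Pass 2: [25, 48, 62, 74, 94] (2 swaps)

After 2 passes: [25, 48, 62, 74, 94]


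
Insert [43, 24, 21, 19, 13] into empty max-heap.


Insert 43: [43]
Insert 24: [43, 24]
Insert 21: [43, 24, 21]
Insert 19: [43, 24, 21, 19]
Insert 13: [43, 24, 21, 19, 13]

Final heap: [43, 24, 21, 19, 13]


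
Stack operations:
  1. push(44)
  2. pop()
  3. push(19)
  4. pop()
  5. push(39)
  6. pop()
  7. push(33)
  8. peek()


push(44) -> [44]
pop()->44, []
push(19) -> [19]
pop()->19, []
push(39) -> [39]
pop()->39, []
push(33) -> [33]
peek()->33

Final stack: [33]


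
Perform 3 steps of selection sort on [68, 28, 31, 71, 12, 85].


Initial: [68, 28, 31, 71, 12, 85]
Step 1: min=12 at 4
  Swap: [12, 28, 31, 71, 68, 85]
Step 2: min=28 at 1
  Swap: [12, 28, 31, 71, 68, 85]
Step 3: min=31 at 2
  Swap: [12, 28, 31, 71, 68, 85]

After 3 steps: [12, 28, 31, 71, 68, 85]


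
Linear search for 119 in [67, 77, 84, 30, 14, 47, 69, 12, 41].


i=0: 67!=119
i=1: 77!=119
i=2: 84!=119
i=3: 30!=119
i=4: 14!=119
i=5: 47!=119
i=6: 69!=119
i=7: 12!=119
i=8: 41!=119

Not found, 9 comps


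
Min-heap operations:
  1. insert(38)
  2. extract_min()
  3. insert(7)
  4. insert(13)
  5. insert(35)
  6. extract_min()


insert(38) -> [38]
extract_min()->38, []
insert(7) -> [7]
insert(13) -> [7, 13]
insert(35) -> [7, 13, 35]
extract_min()->7, [13, 35]

Final heap: [13, 35]


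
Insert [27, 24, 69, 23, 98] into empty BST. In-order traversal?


Insert 27: root
Insert 24: L from 27
Insert 69: R from 27
Insert 23: L from 27 -> L from 24
Insert 98: R from 27 -> R from 69

In-order: [23, 24, 27, 69, 98]


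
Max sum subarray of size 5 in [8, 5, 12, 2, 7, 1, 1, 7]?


[0:5]: 34
[1:6]: 27
[2:7]: 23
[3:8]: 18

Max: 34 at [0:5]


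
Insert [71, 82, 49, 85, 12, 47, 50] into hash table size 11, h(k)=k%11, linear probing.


Insert 71: h=5 -> slot 5
Insert 82: h=5, 1 probes -> slot 6
Insert 49: h=5, 2 probes -> slot 7
Insert 85: h=8 -> slot 8
Insert 12: h=1 -> slot 1
Insert 47: h=3 -> slot 3
Insert 50: h=6, 3 probes -> slot 9

Table: [None, 12, None, 47, None, 71, 82, 49, 85, 50, None]


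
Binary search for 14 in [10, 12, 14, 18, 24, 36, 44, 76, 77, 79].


Step 1: lo=0, hi=9, mid=4, val=24
Step 2: lo=0, hi=3, mid=1, val=12
Step 3: lo=2, hi=3, mid=2, val=14

Found at index 2


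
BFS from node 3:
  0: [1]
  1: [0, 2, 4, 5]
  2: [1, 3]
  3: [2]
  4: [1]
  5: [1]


Visit 3, enqueue [2]
Visit 2, enqueue [1]
Visit 1, enqueue [0, 4, 5]
Visit 0, enqueue []
Visit 4, enqueue []
Visit 5, enqueue []

BFS order: [3, 2, 1, 0, 4, 5]


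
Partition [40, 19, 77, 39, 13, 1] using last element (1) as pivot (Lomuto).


Pivot: 1
Place pivot at 0: [1, 19, 77, 39, 13, 40]

Partitioned: [1, 19, 77, 39, 13, 40]


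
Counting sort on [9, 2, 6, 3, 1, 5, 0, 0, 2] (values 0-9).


Input: [9, 2, 6, 3, 1, 5, 0, 0, 2]
Counts: [2, 1, 2, 1, 0, 1, 1, 0, 0, 1]

Sorted: [0, 0, 1, 2, 2, 3, 5, 6, 9]


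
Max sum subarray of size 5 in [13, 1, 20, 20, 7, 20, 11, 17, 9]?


[0:5]: 61
[1:6]: 68
[2:7]: 78
[3:8]: 75
[4:9]: 64

Max: 78 at [2:7]


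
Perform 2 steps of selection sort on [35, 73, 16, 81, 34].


Initial: [35, 73, 16, 81, 34]
Step 1: min=16 at 2
  Swap: [16, 73, 35, 81, 34]
Step 2: min=34 at 4
  Swap: [16, 34, 35, 81, 73]

After 2 steps: [16, 34, 35, 81, 73]


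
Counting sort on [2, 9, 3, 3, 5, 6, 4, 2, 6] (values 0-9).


Input: [2, 9, 3, 3, 5, 6, 4, 2, 6]
Counts: [0, 0, 2, 2, 1, 1, 2, 0, 0, 1]

Sorted: [2, 2, 3, 3, 4, 5, 6, 6, 9]


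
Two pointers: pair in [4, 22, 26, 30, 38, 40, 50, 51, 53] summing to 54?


lo=0(4)+hi=8(53)=57
lo=0(4)+hi=7(51)=55
lo=0(4)+hi=6(50)=54

Yes: 4+50=54


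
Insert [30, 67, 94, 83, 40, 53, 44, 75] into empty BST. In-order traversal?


Insert 30: root
Insert 67: R from 30
Insert 94: R from 30 -> R from 67
Insert 83: R from 30 -> R from 67 -> L from 94
Insert 40: R from 30 -> L from 67
Insert 53: R from 30 -> L from 67 -> R from 40
Insert 44: R from 30 -> L from 67 -> R from 40 -> L from 53
Insert 75: R from 30 -> R from 67 -> L from 94 -> L from 83

In-order: [30, 40, 44, 53, 67, 75, 83, 94]


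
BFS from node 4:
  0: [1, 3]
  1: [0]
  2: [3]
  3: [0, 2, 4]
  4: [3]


Visit 4, enqueue [3]
Visit 3, enqueue [0, 2]
Visit 0, enqueue [1]
Visit 2, enqueue []
Visit 1, enqueue []

BFS order: [4, 3, 0, 2, 1]


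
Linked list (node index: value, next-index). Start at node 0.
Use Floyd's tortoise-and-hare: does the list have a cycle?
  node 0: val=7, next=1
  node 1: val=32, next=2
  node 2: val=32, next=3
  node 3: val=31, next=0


Floyd's tortoise (slow, +1) and hare (fast, +2):
  init: slow=0, fast=0
  step 1: slow=1, fast=2
  step 2: slow=2, fast=0
  step 3: slow=3, fast=2
  step 4: slow=0, fast=0
  slow == fast at node 0: cycle detected

Cycle: yes


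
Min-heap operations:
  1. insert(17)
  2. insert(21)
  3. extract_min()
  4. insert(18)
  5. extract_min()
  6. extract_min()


insert(17) -> [17]
insert(21) -> [17, 21]
extract_min()->17, [21]
insert(18) -> [18, 21]
extract_min()->18, [21]
extract_min()->21, []

Final heap: []


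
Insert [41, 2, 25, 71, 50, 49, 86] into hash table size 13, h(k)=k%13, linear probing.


Insert 41: h=2 -> slot 2
Insert 2: h=2, 1 probes -> slot 3
Insert 25: h=12 -> slot 12
Insert 71: h=6 -> slot 6
Insert 50: h=11 -> slot 11
Insert 49: h=10 -> slot 10
Insert 86: h=8 -> slot 8

Table: [None, None, 41, 2, None, None, 71, None, 86, None, 49, 50, 25]


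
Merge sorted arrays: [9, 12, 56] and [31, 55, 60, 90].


Take 9 from A
Take 12 from A
Take 31 from B
Take 55 from B
Take 56 from A

Merged: [9, 12, 31, 55, 56, 60, 90]


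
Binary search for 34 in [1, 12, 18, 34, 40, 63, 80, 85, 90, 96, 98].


Step 1: lo=0, hi=10, mid=5, val=63
Step 2: lo=0, hi=4, mid=2, val=18
Step 3: lo=3, hi=4, mid=3, val=34

Found at index 3


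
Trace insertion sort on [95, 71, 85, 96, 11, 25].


Initial: [95, 71, 85, 96, 11, 25]
Insert 71: [71, 95, 85, 96, 11, 25]
Insert 85: [71, 85, 95, 96, 11, 25]
Insert 96: [71, 85, 95, 96, 11, 25]
Insert 11: [11, 71, 85, 95, 96, 25]
Insert 25: [11, 25, 71, 85, 95, 96]

Sorted: [11, 25, 71, 85, 95, 96]


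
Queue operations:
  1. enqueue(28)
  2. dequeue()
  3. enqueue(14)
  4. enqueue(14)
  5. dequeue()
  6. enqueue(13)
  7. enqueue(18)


enqueue(28) -> [28]
dequeue()->28, []
enqueue(14) -> [14]
enqueue(14) -> [14, 14]
dequeue()->14, [14]
enqueue(13) -> [14, 13]
enqueue(18) -> [14, 13, 18]

Final queue: [14, 13, 18]


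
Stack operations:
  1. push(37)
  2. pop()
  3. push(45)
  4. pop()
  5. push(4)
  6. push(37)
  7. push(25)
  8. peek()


push(37) -> [37]
pop()->37, []
push(45) -> [45]
pop()->45, []
push(4) -> [4]
push(37) -> [4, 37]
push(25) -> [4, 37, 25]
peek()->25

Final stack: [4, 37, 25]


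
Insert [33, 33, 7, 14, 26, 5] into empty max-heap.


Insert 33: [33]
Insert 33: [33, 33]
Insert 7: [33, 33, 7]
Insert 14: [33, 33, 7, 14]
Insert 26: [33, 33, 7, 14, 26]
Insert 5: [33, 33, 7, 14, 26, 5]

Final heap: [33, 33, 7, 14, 26, 5]


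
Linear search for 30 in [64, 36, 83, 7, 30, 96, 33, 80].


i=0: 64!=30
i=1: 36!=30
i=2: 83!=30
i=3: 7!=30
i=4: 30==30 found!

Found at 4, 5 comps


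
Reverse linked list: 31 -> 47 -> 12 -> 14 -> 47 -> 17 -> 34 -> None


Step 1: curr=31, set curr.next=prev(None) | reversed so far: 31
Step 2: curr=47, set curr.next=prev(31) | reversed so far: 47 -> 31
Step 3: curr=12, set curr.next=prev(47) | reversed so far: 12 -> 47 -> 31
Step 4: curr=14, set curr.next=prev(12) | reversed so far: 14 -> 12 -> 47 -> 31
Step 5: curr=47, set curr.next=prev(14) | reversed so far: 47 -> 14 -> 12 -> 47 -> 31
Step 6: curr=17, set curr.next=prev(47) | reversed so far: 17 -> 47 -> 14 -> 12 -> 47 -> 31
Step 7: curr=34, set curr.next=prev(17) | reversed so far: 34 -> 17 -> 47 -> 14 -> 12 -> 47 -> 31

34 -> 17 -> 47 -> 14 -> 12 -> 47 -> 31 -> None


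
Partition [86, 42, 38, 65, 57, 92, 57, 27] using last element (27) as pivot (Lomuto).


Pivot: 27
Place pivot at 0: [27, 42, 38, 65, 57, 92, 57, 86]

Partitioned: [27, 42, 38, 65, 57, 92, 57, 86]


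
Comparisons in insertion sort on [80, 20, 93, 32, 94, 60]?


Algorithm: insertion sort
Input: [80, 20, 93, 32, 94, 60]
Sorted: [20, 32, 60, 80, 93, 94]

10


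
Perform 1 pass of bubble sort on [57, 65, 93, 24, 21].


Initial: [57, 65, 93, 24, 21]
Pass 1: [57, 65, 24, 21, 93] (2 swaps)

After 1 pass: [57, 65, 24, 21, 93]


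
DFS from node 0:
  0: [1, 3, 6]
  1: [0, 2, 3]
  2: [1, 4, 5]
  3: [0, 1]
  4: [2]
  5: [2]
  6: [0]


Visit 0, push [6, 3, 1]
Visit 1, push [3, 2]
Visit 2, push [5, 4]
Visit 4, push []
Visit 5, push []
Visit 3, push []
Visit 6, push []

DFS order: [0, 1, 2, 4, 5, 3, 6]


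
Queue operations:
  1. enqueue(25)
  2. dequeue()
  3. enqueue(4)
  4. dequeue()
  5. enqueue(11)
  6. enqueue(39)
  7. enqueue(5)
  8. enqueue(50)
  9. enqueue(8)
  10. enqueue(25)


enqueue(25) -> [25]
dequeue()->25, []
enqueue(4) -> [4]
dequeue()->4, []
enqueue(11) -> [11]
enqueue(39) -> [11, 39]
enqueue(5) -> [11, 39, 5]
enqueue(50) -> [11, 39, 5, 50]
enqueue(8) -> [11, 39, 5, 50, 8]
enqueue(25) -> [11, 39, 5, 50, 8, 25]

Final queue: [11, 39, 5, 50, 8, 25]


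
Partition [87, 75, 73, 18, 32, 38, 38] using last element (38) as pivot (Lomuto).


Pivot: 38
  18 <= 38: swap -> [18, 75, 73, 87, 32, 38, 38]
  32 <= 38: swap -> [18, 32, 73, 87, 75, 38, 38]
  38 <= 38: swap -> [18, 32, 38, 87, 75, 73, 38]
Place pivot at 3: [18, 32, 38, 38, 75, 73, 87]

Partitioned: [18, 32, 38, 38, 75, 73, 87]


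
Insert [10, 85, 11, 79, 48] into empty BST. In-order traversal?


Insert 10: root
Insert 85: R from 10
Insert 11: R from 10 -> L from 85
Insert 79: R from 10 -> L from 85 -> R from 11
Insert 48: R from 10 -> L from 85 -> R from 11 -> L from 79

In-order: [10, 11, 48, 79, 85]


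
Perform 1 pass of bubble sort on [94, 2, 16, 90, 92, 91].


Initial: [94, 2, 16, 90, 92, 91]
Pass 1: [2, 16, 90, 92, 91, 94] (5 swaps)

After 1 pass: [2, 16, 90, 92, 91, 94]


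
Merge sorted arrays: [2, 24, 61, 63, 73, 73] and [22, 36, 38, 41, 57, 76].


Take 2 from A
Take 22 from B
Take 24 from A
Take 36 from B
Take 38 from B
Take 41 from B
Take 57 from B
Take 61 from A
Take 63 from A
Take 73 from A
Take 73 from A

Merged: [2, 22, 24, 36, 38, 41, 57, 61, 63, 73, 73, 76]


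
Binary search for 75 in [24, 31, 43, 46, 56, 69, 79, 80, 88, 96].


Step 1: lo=0, hi=9, mid=4, val=56
Step 2: lo=5, hi=9, mid=7, val=80
Step 3: lo=5, hi=6, mid=5, val=69
Step 4: lo=6, hi=6, mid=6, val=79

Not found


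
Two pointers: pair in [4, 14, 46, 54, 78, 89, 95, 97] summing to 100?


lo=0(4)+hi=7(97)=101
lo=0(4)+hi=6(95)=99
lo=1(14)+hi=6(95)=109
lo=1(14)+hi=5(89)=103
lo=1(14)+hi=4(78)=92
lo=2(46)+hi=4(78)=124
lo=2(46)+hi=3(54)=100

Yes: 46+54=100


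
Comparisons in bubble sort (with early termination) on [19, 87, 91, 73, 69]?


Algorithm: bubble sort (with early termination)
Input: [19, 87, 91, 73, 69]
Sorted: [19, 69, 73, 87, 91]

10


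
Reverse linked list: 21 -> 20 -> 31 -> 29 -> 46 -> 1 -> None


Step 1: curr=21, set curr.next=prev(None) | reversed so far: 21
Step 2: curr=20, set curr.next=prev(21) | reversed so far: 20 -> 21
Step 3: curr=31, set curr.next=prev(20) | reversed so far: 31 -> 20 -> 21
Step 4: curr=29, set curr.next=prev(31) | reversed so far: 29 -> 31 -> 20 -> 21
Step 5: curr=46, set curr.next=prev(29) | reversed so far: 46 -> 29 -> 31 -> 20 -> 21
Step 6: curr=1, set curr.next=prev(46) | reversed so far: 1 -> 46 -> 29 -> 31 -> 20 -> 21

1 -> 46 -> 29 -> 31 -> 20 -> 21 -> None


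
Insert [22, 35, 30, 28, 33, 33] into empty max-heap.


Insert 22: [22]
Insert 35: [35, 22]
Insert 30: [35, 22, 30]
Insert 28: [35, 28, 30, 22]
Insert 33: [35, 33, 30, 22, 28]
Insert 33: [35, 33, 33, 22, 28, 30]

Final heap: [35, 33, 33, 22, 28, 30]


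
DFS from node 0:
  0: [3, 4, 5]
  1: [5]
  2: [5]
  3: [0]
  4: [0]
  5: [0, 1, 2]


Visit 0, push [5, 4, 3]
Visit 3, push []
Visit 4, push []
Visit 5, push [2, 1]
Visit 1, push []
Visit 2, push []

DFS order: [0, 3, 4, 5, 1, 2]


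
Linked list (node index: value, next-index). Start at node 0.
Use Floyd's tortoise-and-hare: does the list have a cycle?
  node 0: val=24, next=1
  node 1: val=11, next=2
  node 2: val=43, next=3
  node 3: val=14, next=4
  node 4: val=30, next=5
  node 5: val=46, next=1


Floyd's tortoise (slow, +1) and hare (fast, +2):
  init: slow=0, fast=0
  step 1: slow=1, fast=2
  step 2: slow=2, fast=4
  step 3: slow=3, fast=1
  step 4: slow=4, fast=3
  step 5: slow=5, fast=5
  slow == fast at node 5: cycle detected

Cycle: yes


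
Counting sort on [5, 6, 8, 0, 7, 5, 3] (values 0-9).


Input: [5, 6, 8, 0, 7, 5, 3]
Counts: [1, 0, 0, 1, 0, 2, 1, 1, 1, 0]

Sorted: [0, 3, 5, 5, 6, 7, 8]


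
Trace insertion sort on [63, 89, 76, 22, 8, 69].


Initial: [63, 89, 76, 22, 8, 69]
Insert 89: [63, 89, 76, 22, 8, 69]
Insert 76: [63, 76, 89, 22, 8, 69]
Insert 22: [22, 63, 76, 89, 8, 69]
Insert 8: [8, 22, 63, 76, 89, 69]
Insert 69: [8, 22, 63, 69, 76, 89]

Sorted: [8, 22, 63, 69, 76, 89]


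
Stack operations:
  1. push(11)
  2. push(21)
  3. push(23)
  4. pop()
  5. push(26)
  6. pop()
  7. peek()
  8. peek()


push(11) -> [11]
push(21) -> [11, 21]
push(23) -> [11, 21, 23]
pop()->23, [11, 21]
push(26) -> [11, 21, 26]
pop()->26, [11, 21]
peek()->21
peek()->21

Final stack: [11, 21]


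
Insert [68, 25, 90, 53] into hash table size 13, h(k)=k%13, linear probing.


Insert 68: h=3 -> slot 3
Insert 25: h=12 -> slot 12
Insert 90: h=12, 1 probes -> slot 0
Insert 53: h=1 -> slot 1

Table: [90, 53, None, 68, None, None, None, None, None, None, None, None, 25]


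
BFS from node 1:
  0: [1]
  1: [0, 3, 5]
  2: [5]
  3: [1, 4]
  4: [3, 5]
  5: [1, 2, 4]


Visit 1, enqueue [0, 3, 5]
Visit 0, enqueue []
Visit 3, enqueue [4]
Visit 5, enqueue [2]
Visit 4, enqueue []
Visit 2, enqueue []

BFS order: [1, 0, 3, 5, 4, 2]


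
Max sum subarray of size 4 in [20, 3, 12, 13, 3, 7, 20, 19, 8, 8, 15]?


[0:4]: 48
[1:5]: 31
[2:6]: 35
[3:7]: 43
[4:8]: 49
[5:9]: 54
[6:10]: 55
[7:11]: 50

Max: 55 at [6:10]


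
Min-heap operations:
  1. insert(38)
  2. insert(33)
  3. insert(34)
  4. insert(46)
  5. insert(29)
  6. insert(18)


insert(38) -> [38]
insert(33) -> [33, 38]
insert(34) -> [33, 38, 34]
insert(46) -> [33, 38, 34, 46]
insert(29) -> [29, 33, 34, 46, 38]
insert(18) -> [18, 33, 29, 46, 38, 34]

Final heap: [18, 33, 29, 46, 38, 34]


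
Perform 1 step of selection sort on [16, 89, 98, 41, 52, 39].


Initial: [16, 89, 98, 41, 52, 39]
Step 1: min=16 at 0
  Swap: [16, 89, 98, 41, 52, 39]

After 1 step: [16, 89, 98, 41, 52, 39]


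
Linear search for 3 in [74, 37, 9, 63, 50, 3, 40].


i=0: 74!=3
i=1: 37!=3
i=2: 9!=3
i=3: 63!=3
i=4: 50!=3
i=5: 3==3 found!

Found at 5, 6 comps


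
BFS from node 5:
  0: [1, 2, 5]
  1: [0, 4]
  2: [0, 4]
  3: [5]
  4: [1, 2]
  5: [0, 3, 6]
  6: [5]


Visit 5, enqueue [0, 3, 6]
Visit 0, enqueue [1, 2]
Visit 3, enqueue []
Visit 6, enqueue []
Visit 1, enqueue [4]
Visit 2, enqueue []
Visit 4, enqueue []

BFS order: [5, 0, 3, 6, 1, 2, 4]


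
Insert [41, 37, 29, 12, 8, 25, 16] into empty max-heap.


Insert 41: [41]
Insert 37: [41, 37]
Insert 29: [41, 37, 29]
Insert 12: [41, 37, 29, 12]
Insert 8: [41, 37, 29, 12, 8]
Insert 25: [41, 37, 29, 12, 8, 25]
Insert 16: [41, 37, 29, 12, 8, 25, 16]

Final heap: [41, 37, 29, 12, 8, 25, 16]


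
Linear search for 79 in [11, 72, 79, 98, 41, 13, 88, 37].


i=0: 11!=79
i=1: 72!=79
i=2: 79==79 found!

Found at 2, 3 comps


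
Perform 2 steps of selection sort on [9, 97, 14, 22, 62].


Initial: [9, 97, 14, 22, 62]
Step 1: min=9 at 0
  Swap: [9, 97, 14, 22, 62]
Step 2: min=14 at 2
  Swap: [9, 14, 97, 22, 62]

After 2 steps: [9, 14, 97, 22, 62]


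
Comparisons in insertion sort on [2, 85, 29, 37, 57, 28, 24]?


Algorithm: insertion sort
Input: [2, 85, 29, 37, 57, 28, 24]
Sorted: [2, 24, 28, 29, 37, 57, 85]

18


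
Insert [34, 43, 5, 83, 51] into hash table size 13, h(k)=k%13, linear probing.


Insert 34: h=8 -> slot 8
Insert 43: h=4 -> slot 4
Insert 5: h=5 -> slot 5
Insert 83: h=5, 1 probes -> slot 6
Insert 51: h=12 -> slot 12

Table: [None, None, None, None, 43, 5, 83, None, 34, None, None, None, 51]


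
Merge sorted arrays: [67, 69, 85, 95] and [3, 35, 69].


Take 3 from B
Take 35 from B
Take 67 from A
Take 69 from A
Take 69 from B

Merged: [3, 35, 67, 69, 69, 85, 95]


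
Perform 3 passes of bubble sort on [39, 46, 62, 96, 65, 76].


Initial: [39, 46, 62, 96, 65, 76]
Pass 1: [39, 46, 62, 65, 76, 96] (2 swaps)
Pass 2: [39, 46, 62, 65, 76, 96] (0 swaps)
Pass 3: [39, 46, 62, 65, 76, 96] (0 swaps)

After 3 passes: [39, 46, 62, 65, 76, 96]


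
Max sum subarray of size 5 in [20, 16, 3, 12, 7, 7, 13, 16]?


[0:5]: 58
[1:6]: 45
[2:7]: 42
[3:8]: 55

Max: 58 at [0:5]


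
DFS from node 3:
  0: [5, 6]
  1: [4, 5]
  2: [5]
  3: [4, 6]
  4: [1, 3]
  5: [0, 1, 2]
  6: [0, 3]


Visit 3, push [6, 4]
Visit 4, push [1]
Visit 1, push [5]
Visit 5, push [2, 0]
Visit 0, push [6]
Visit 6, push []
Visit 2, push []

DFS order: [3, 4, 1, 5, 0, 6, 2]


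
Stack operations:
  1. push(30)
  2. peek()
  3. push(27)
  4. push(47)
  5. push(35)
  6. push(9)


push(30) -> [30]
peek()->30
push(27) -> [30, 27]
push(47) -> [30, 27, 47]
push(35) -> [30, 27, 47, 35]
push(9) -> [30, 27, 47, 35, 9]

Final stack: [30, 27, 47, 35, 9]


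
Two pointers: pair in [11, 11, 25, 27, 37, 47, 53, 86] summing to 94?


lo=0(11)+hi=7(86)=97
lo=0(11)+hi=6(53)=64
lo=1(11)+hi=6(53)=64
lo=2(25)+hi=6(53)=78
lo=3(27)+hi=6(53)=80
lo=4(37)+hi=6(53)=90
lo=5(47)+hi=6(53)=100

No pair found


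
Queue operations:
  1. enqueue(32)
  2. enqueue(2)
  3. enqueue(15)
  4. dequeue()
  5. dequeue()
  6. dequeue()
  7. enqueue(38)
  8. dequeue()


enqueue(32) -> [32]
enqueue(2) -> [32, 2]
enqueue(15) -> [32, 2, 15]
dequeue()->32, [2, 15]
dequeue()->2, [15]
dequeue()->15, []
enqueue(38) -> [38]
dequeue()->38, []

Final queue: []


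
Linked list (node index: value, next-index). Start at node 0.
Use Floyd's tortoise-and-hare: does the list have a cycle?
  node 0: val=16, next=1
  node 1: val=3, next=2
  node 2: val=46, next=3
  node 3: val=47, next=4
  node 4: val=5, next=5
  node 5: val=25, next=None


Floyd's tortoise (slow, +1) and hare (fast, +2):
  init: slow=0, fast=0
  step 1: slow=1, fast=2
  step 2: slow=2, fast=4
  step 3: fast 4->5->None, no cycle

Cycle: no


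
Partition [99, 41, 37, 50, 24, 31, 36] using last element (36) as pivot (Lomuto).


Pivot: 36
  24 <= 36: swap -> [24, 41, 37, 50, 99, 31, 36]
  31 <= 36: swap -> [24, 31, 37, 50, 99, 41, 36]
Place pivot at 2: [24, 31, 36, 50, 99, 41, 37]

Partitioned: [24, 31, 36, 50, 99, 41, 37]


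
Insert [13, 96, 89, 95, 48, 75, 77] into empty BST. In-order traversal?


Insert 13: root
Insert 96: R from 13
Insert 89: R from 13 -> L from 96
Insert 95: R from 13 -> L from 96 -> R from 89
Insert 48: R from 13 -> L from 96 -> L from 89
Insert 75: R from 13 -> L from 96 -> L from 89 -> R from 48
Insert 77: R from 13 -> L from 96 -> L from 89 -> R from 48 -> R from 75

In-order: [13, 48, 75, 77, 89, 95, 96]


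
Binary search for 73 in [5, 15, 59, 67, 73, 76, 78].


Step 1: lo=0, hi=6, mid=3, val=67
Step 2: lo=4, hi=6, mid=5, val=76
Step 3: lo=4, hi=4, mid=4, val=73

Found at index 4


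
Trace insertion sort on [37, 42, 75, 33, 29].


Initial: [37, 42, 75, 33, 29]
Insert 42: [37, 42, 75, 33, 29]
Insert 75: [37, 42, 75, 33, 29]
Insert 33: [33, 37, 42, 75, 29]
Insert 29: [29, 33, 37, 42, 75]

Sorted: [29, 33, 37, 42, 75]


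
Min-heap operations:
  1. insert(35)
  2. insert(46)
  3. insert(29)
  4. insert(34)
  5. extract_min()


insert(35) -> [35]
insert(46) -> [35, 46]
insert(29) -> [29, 46, 35]
insert(34) -> [29, 34, 35, 46]
extract_min()->29, [34, 46, 35]

Final heap: [34, 46, 35]


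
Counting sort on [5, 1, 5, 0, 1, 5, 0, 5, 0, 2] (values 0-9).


Input: [5, 1, 5, 0, 1, 5, 0, 5, 0, 2]
Counts: [3, 2, 1, 0, 0, 4, 0, 0, 0, 0]

Sorted: [0, 0, 0, 1, 1, 2, 5, 5, 5, 5]


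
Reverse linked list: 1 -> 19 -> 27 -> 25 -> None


Step 1: curr=1, set curr.next=prev(None) | reversed so far: 1
Step 2: curr=19, set curr.next=prev(1) | reversed so far: 19 -> 1
Step 3: curr=27, set curr.next=prev(19) | reversed so far: 27 -> 19 -> 1
Step 4: curr=25, set curr.next=prev(27) | reversed so far: 25 -> 27 -> 19 -> 1

25 -> 27 -> 19 -> 1 -> None


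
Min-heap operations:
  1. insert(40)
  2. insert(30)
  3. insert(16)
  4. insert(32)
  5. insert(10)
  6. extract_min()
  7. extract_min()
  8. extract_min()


insert(40) -> [40]
insert(30) -> [30, 40]
insert(16) -> [16, 40, 30]
insert(32) -> [16, 32, 30, 40]
insert(10) -> [10, 16, 30, 40, 32]
extract_min()->10, [16, 32, 30, 40]
extract_min()->16, [30, 32, 40]
extract_min()->30, [32, 40]

Final heap: [32, 40]


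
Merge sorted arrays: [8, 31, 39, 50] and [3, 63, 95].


Take 3 from B
Take 8 from A
Take 31 from A
Take 39 from A
Take 50 from A

Merged: [3, 8, 31, 39, 50, 63, 95]


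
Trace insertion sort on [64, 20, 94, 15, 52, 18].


Initial: [64, 20, 94, 15, 52, 18]
Insert 20: [20, 64, 94, 15, 52, 18]
Insert 94: [20, 64, 94, 15, 52, 18]
Insert 15: [15, 20, 64, 94, 52, 18]
Insert 52: [15, 20, 52, 64, 94, 18]
Insert 18: [15, 18, 20, 52, 64, 94]

Sorted: [15, 18, 20, 52, 64, 94]


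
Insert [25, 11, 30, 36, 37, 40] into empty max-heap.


Insert 25: [25]
Insert 11: [25, 11]
Insert 30: [30, 11, 25]
Insert 36: [36, 30, 25, 11]
Insert 37: [37, 36, 25, 11, 30]
Insert 40: [40, 36, 37, 11, 30, 25]

Final heap: [40, 36, 37, 11, 30, 25]


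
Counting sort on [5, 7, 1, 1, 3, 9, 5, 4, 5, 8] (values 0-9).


Input: [5, 7, 1, 1, 3, 9, 5, 4, 5, 8]
Counts: [0, 2, 0, 1, 1, 3, 0, 1, 1, 1]

Sorted: [1, 1, 3, 4, 5, 5, 5, 7, 8, 9]


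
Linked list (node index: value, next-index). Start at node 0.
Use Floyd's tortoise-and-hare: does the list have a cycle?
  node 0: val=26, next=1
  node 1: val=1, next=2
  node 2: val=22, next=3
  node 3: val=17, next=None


Floyd's tortoise (slow, +1) and hare (fast, +2):
  init: slow=0, fast=0
  step 1: slow=1, fast=2
  step 2: fast 2->3->None, no cycle

Cycle: no


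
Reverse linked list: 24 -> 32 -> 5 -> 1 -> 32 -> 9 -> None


Step 1: curr=24, set curr.next=prev(None) | reversed so far: 24
Step 2: curr=32, set curr.next=prev(24) | reversed so far: 32 -> 24
Step 3: curr=5, set curr.next=prev(32) | reversed so far: 5 -> 32 -> 24
Step 4: curr=1, set curr.next=prev(5) | reversed so far: 1 -> 5 -> 32 -> 24
Step 5: curr=32, set curr.next=prev(1) | reversed so far: 32 -> 1 -> 5 -> 32 -> 24
Step 6: curr=9, set curr.next=prev(32) | reversed so far: 9 -> 32 -> 1 -> 5 -> 32 -> 24

9 -> 32 -> 1 -> 5 -> 32 -> 24 -> None


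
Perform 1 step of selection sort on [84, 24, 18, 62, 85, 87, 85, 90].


Initial: [84, 24, 18, 62, 85, 87, 85, 90]
Step 1: min=18 at 2
  Swap: [18, 24, 84, 62, 85, 87, 85, 90]

After 1 step: [18, 24, 84, 62, 85, 87, 85, 90]


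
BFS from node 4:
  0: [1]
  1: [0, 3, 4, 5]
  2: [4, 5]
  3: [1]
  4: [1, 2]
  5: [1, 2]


Visit 4, enqueue [1, 2]
Visit 1, enqueue [0, 3, 5]
Visit 2, enqueue []
Visit 0, enqueue []
Visit 3, enqueue []
Visit 5, enqueue []

BFS order: [4, 1, 2, 0, 3, 5]


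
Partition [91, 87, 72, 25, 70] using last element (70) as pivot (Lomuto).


Pivot: 70
  25 <= 70: swap -> [25, 87, 72, 91, 70]
Place pivot at 1: [25, 70, 72, 91, 87]

Partitioned: [25, 70, 72, 91, 87]


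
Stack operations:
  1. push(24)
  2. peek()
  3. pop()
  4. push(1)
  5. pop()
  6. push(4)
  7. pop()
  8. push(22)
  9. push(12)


push(24) -> [24]
peek()->24
pop()->24, []
push(1) -> [1]
pop()->1, []
push(4) -> [4]
pop()->4, []
push(22) -> [22]
push(12) -> [22, 12]

Final stack: [22, 12]


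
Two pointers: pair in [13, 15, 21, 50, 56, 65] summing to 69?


lo=0(13)+hi=5(65)=78
lo=0(13)+hi=4(56)=69

Yes: 13+56=69


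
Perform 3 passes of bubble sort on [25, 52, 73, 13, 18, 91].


Initial: [25, 52, 73, 13, 18, 91]
Pass 1: [25, 52, 13, 18, 73, 91] (2 swaps)
Pass 2: [25, 13, 18, 52, 73, 91] (2 swaps)
Pass 3: [13, 18, 25, 52, 73, 91] (2 swaps)

After 3 passes: [13, 18, 25, 52, 73, 91]


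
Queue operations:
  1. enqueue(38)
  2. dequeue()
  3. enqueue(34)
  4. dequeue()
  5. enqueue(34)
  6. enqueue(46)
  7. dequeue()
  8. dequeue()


enqueue(38) -> [38]
dequeue()->38, []
enqueue(34) -> [34]
dequeue()->34, []
enqueue(34) -> [34]
enqueue(46) -> [34, 46]
dequeue()->34, [46]
dequeue()->46, []

Final queue: []


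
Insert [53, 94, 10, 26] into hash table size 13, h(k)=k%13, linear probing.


Insert 53: h=1 -> slot 1
Insert 94: h=3 -> slot 3
Insert 10: h=10 -> slot 10
Insert 26: h=0 -> slot 0

Table: [26, 53, None, 94, None, None, None, None, None, None, 10, None, None]


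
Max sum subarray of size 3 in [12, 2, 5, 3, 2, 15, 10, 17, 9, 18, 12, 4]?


[0:3]: 19
[1:4]: 10
[2:5]: 10
[3:6]: 20
[4:7]: 27
[5:8]: 42
[6:9]: 36
[7:10]: 44
[8:11]: 39
[9:12]: 34

Max: 44 at [7:10]


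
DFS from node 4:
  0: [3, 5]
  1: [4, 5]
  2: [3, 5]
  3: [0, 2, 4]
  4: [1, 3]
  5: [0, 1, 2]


Visit 4, push [3, 1]
Visit 1, push [5]
Visit 5, push [2, 0]
Visit 0, push [3]
Visit 3, push [2]
Visit 2, push []

DFS order: [4, 1, 5, 0, 3, 2]


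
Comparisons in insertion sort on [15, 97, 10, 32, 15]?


Algorithm: insertion sort
Input: [15, 97, 10, 32, 15]
Sorted: [10, 15, 15, 32, 97]

8


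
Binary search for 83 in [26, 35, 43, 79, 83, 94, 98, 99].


Step 1: lo=0, hi=7, mid=3, val=79
Step 2: lo=4, hi=7, mid=5, val=94
Step 3: lo=4, hi=4, mid=4, val=83

Found at index 4
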